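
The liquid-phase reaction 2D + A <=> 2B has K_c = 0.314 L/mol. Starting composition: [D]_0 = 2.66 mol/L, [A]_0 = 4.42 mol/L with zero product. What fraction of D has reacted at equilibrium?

X = 0.520

Let X = conversion of D; extent ξ = 2.66X/2 mol/L.
Concentrations: [D] = 2.66 − 2.66X; [A] = 4.42 − 1.33X; [B] = 2.66X.
K_c = [B]^2 / ([D]^2 [A]).
Solving K_c = 0.314 for X ∈ (0,1): X = 0.520.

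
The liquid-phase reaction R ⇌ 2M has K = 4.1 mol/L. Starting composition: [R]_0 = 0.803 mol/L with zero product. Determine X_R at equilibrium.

X = 0.659

Let X = conversion of R; extent ξ = 0.803·X mol/L.
Concentrations: [R] = 0.803 − 0.803X; [M] = 1.61X.
K = [M]^2 / ([R]).
Equating to 4.1 mol/L: the physical root is X = 0.659.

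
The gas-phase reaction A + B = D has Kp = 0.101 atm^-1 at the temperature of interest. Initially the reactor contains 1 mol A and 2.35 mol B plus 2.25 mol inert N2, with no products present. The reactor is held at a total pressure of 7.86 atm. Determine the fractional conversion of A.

Basis: 1 mol A initially; let X = conversion of A. Extent ξ = X.
Mole table: n_A = 1 − X; n_B = 2.35 − X; n_D = X; n_I = 2.25 (inert).
Summing: n_T = 5.6 − X.
Mole fractions y_i = n_i/n_T; Kp = p_D / (p_A p_B) with p_i = y_i·P.
Setting this equal to 0.101 atm^-1 and taking the physical root (0 < X < 1) gives X = 0.238.

X = 0.238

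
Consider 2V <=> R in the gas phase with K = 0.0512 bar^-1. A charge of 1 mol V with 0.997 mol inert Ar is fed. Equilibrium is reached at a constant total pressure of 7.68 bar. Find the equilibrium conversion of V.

Take 1 mol V as basis and let X be its fractional conversion, so ξ = 0.5X.
Species balance: n_V = 1 − X; n_R = 0.5X; n_I = 0.997 (inert).
Total moles n_T = 2 − 0.5X.
Mole fractions y_i = n_i/n_T; K = p_R / (p_V^2) with p_i = y_i·P.
Equating to 0.0512 bar^-1 and solving on 0 < X < 1: X = 0.241.

X = 0.241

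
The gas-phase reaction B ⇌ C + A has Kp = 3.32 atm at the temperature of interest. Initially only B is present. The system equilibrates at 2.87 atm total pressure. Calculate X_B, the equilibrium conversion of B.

Take 1 mol B as basis and let X be its fractional conversion, so ξ = X.
Species balance: n_B = 1 − X; n_C = X; n_A = X.
Total moles n_T = 1 + X.
y_i = n_i/n_T, p_i = y_i·P. Kp = p_C p_A / (p_B).
This yields a degree-2 equation in X; solving on (0,1), X = 0.732.

X = 0.732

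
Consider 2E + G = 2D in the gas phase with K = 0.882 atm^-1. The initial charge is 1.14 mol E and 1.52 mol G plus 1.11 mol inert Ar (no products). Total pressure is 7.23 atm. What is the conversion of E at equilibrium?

Take 1.14 mol E as basis and let X be its fractional conversion, so ξ = 0.57X.
Moles: n_E = 1.14 − 1.14X; n_G = 1.52 − 0.57X; n_D = 1.14X; n_I = 1.11 (inert).
Total moles n_T = 3.77 − 0.57X.
Mole fractions y_i = n_i/n_T; K = p_D^2 / (p_E^2 p_G) with p_i = y_i·P.
Substituting and setting equal to 0.882 atm^-1 gives a polynomial in X; the root in (0,1) is X = 0.597.

X = 0.597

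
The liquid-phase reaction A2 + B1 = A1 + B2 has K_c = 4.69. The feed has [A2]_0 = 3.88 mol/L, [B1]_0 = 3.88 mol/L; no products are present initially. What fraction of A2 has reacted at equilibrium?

Let X = conversion of A2; extent ξ = 3.88·X mol/L.
Concentrations: [A2] = 3.88 − 3.88X; [B1] = 3.88 − 3.88X; [A1] = 3.88X; [B2] = 3.88X.
K_c = [A1] [B2] / ([A2] [B1]).
Equating to 4.69: the physical root is X = 0.684.

X = 0.684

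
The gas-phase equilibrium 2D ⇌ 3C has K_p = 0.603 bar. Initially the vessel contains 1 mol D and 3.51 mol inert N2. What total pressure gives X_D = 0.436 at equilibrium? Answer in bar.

P = 3.24 bar

Take 1 mol D as basis and let X be its fractional conversion, so ξ = 0.5X.
Species balance: n_D = 1 − X; n_C = 1.5X; n_I = 3.51 (inert).
Total moles n_T = 4.51 + 0.5X.
K_p = p_C^3 / (p_D^2) with p_i = (n_i/n_T)·P.
At X = 0.436: the mole-fraction product g(X) = Π y_i^ν_i = 0.186. Since K_p = g(X)·P^{1}, P = (K_p/g)^(1/1) = (0.603/0.186)^(1/1) = 3.24 bar.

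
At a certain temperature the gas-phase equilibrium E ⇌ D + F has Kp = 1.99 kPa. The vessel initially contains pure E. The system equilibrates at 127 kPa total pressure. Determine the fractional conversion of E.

X = 0.124

Basis: 1 mol E initially; let X = conversion of E. Extent ξ = X.
At extent ξ: n_E = 1 − X; n_D = X; n_F = X.
Summing: n_T = 1 + X.
y_i = n_i/n_T, p_i = y_i·P. Kp = p_D p_F / (p_E).
Setting this equal to 1.99 kPa and taking the physical root (0 < X < 1) gives X = 0.124.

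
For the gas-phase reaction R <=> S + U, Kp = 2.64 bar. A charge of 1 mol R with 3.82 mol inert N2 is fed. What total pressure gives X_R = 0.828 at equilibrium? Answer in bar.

P = 3.74 bar

Take 1 mol R as basis and let X be its fractional conversion, so ξ = X.
Moles: n_R = 1 − X; n_S = X; n_U = X; n_I = 3.82 (inert).
n_T = Σnᵢ = 4.82 + X.
Kp = p_S p_U / (p_R) with p_i = (n_i/n_T)·P.
At X = 0.828: the mole-fraction product g(X) = Π y_i^ν_i = 0.7057. Since Kp = g(X)·P^{1}, P = (Kp/g)^(1/1) = (2.64/0.7057)^(1/1) = 3.74 bar.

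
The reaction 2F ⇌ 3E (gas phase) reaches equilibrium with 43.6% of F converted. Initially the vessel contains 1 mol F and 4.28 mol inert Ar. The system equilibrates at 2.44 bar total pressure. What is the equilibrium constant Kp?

Kp = 0.39 bar

Let X = conversion of F (basis 1 mol F); extent of reaction ξ = 0.5X.
Species balance: n_F = 1 − X; n_E = 1.5X; n_I = 4.28 (inert).
Total moles n_T = 5.28 + 0.5X.
At X = 0.436: n_F = 0.564, n_E = 0.654, n_T = 5.5.
p_i = (n_i/n_T)·P. Kp = p_E^3 / (p_F^2) = 0.39 bar.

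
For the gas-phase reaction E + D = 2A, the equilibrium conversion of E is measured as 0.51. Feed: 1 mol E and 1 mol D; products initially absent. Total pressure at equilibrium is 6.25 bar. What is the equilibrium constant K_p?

K_p = 4.33

Basis: 1 mol E initially; let X = conversion of E. Extent ξ = X.
Mole table: n_E = 1 − X; n_D = 1 − X; n_A = 2X.
Since Δν = 0, n_T = 2 throughout.
At X = 0.51: n_E = 0.49, n_D = 0.49, n_A = 1.02, n_T = 2.
p_i = (n_i/n_T)·P. K_p = p_A^2 / (p_E p_D) = 4.33.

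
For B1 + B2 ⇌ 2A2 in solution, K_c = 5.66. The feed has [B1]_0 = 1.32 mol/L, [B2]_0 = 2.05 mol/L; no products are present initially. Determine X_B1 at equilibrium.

X = 0.658

Let X = conversion of B1; extent ξ = 1.32·X mol/L.
Concentrations: [B1] = 1.32 − 1.32X; [B2] = 2.05 − 1.32X; [A2] = 2.64X.
K_c = [A2]^2 / ([B1] [B2]).
Setting equal to 5.66 and solving for X on (0,1) gives X = 0.658.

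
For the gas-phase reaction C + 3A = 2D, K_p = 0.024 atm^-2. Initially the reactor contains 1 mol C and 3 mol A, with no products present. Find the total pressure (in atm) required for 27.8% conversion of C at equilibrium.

P = 4.56 atm

Let X = conversion of C (basis 1 mol C); extent of reaction ξ = X.
At extent ξ: n_C = 1 − X; n_A = 3 − 3X; n_D = 2X.
Summing: n_T = 4 − 2X.
K_p = p_D^2 / (p_C p_A^3) with p_i = (n_i/n_T)·P.
At X = 0.278: the mole-fraction product g(X) = Π y_i^ν_i = 0.4998. Since K_p = g(X)·P^{-2}, P = (g/K_p)^(1/2) = (0.4998/0.024)^(1/2) = 4.56 atm.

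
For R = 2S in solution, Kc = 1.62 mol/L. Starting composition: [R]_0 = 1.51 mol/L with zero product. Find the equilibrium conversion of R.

X = 0.401

Let X = conversion of R; extent ξ = 1.51·X mol/L.
Concentrations: [R] = 1.51 − 1.51X; [S] = 3.02X.
Kc = [S]^2 / ([R]).
Equating to 1.62 mol/L: the physical root is X = 0.401.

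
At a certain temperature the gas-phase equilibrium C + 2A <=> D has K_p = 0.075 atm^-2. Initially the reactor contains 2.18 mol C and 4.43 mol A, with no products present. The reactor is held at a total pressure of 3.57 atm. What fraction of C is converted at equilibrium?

Take 2.18 mol C as basis and let X be its fractional conversion, so ξ = 2.18X.
Species balance: n_C = 2.18 − 2.18X; n_A = 4.43 − 4.36X; n_D = 2.18X.
Summing: n_T = 6.61 − 4.36X.
Mole fractions y_i = n_i/n_T; K_p = p_D / (p_C p_A^2) with p_i = y_i·P.
Setting this equal to 0.075 atm^-2 and taking the physical root (0 < X < 1) gives X = 0.258.

X = 0.258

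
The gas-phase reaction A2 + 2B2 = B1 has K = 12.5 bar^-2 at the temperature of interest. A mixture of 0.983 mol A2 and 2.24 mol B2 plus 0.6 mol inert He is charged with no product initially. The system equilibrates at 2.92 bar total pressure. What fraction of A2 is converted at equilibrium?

Let X = conversion of A2 (basis 0.983 mol A2); extent of reaction ξ = 0.983X.
Mole table: n_A2 = 0.983 − 0.983X; n_B2 = 2.24 − 1.97X; n_B1 = 0.983X; n_I = 0.6 (inert).
Summing: n_T = 3.82 − 1.97X.
y_i = n_i/n_T, p_i = y_i·P. K = p_B1 / (p_A2 p_B2^2).
This yields a degree-3 equation in X; solving on (0,1), X = 0.870.

X = 0.870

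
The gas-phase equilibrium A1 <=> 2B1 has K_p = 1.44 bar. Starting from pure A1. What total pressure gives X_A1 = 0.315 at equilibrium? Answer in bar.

Basis: 1 mol A1 initially; let X = conversion of A1. Extent ξ = X.
Mole table: n_A1 = 1 − X; n_B1 = 2X.
Summing: n_T = 1 + X.
K_p = p_B1^2 / (p_A1) with p_i = (n_i/n_T)·P.
At X = 0.315: the mole-fraction product g(X) = Π y_i^ν_i = 0.4406. Since K_p = g(X)·P^{1}, P = (K_p/g)^(1/1) = (1.44/0.4406)^(1/1) = 3.27 bar.

P = 3.27 bar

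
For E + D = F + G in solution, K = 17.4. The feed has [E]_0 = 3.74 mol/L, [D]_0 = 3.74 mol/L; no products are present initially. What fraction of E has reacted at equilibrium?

X = 0.807

Let X = conversion of E; extent ξ = 3.74·X mol/L.
Concentrations: [E] = 3.74 − 3.74X; [D] = 3.74 − 3.74X; [F] = 3.74X; [G] = 3.74X.
K = [F] [G] / ([E] [D]).
Setting equal to 17.4 and solving for X on (0,1) gives X = 0.807.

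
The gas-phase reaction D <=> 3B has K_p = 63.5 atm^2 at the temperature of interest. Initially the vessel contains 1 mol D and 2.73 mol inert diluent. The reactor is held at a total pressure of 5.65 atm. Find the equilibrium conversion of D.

Let X = conversion of D (basis 1 mol D); extent of reaction ξ = X.
Mole table: n_D = 1 − X; n_B = 3X; n_I = 2.73 (inert).
n_T = Σnᵢ = 3.73 + 2X.
y_i = n_i/n_T, p_i = y_i·P. K_p = p_B^3 / (p_D).
Setting this equal to 63.5 atm^2 and taking the physical root (0 < X < 1) gives X = 0.774.

X = 0.774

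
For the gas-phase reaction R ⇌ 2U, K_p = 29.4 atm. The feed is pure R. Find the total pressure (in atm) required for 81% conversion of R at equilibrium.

P = 3.85 atm

Basis: 1 mol R initially; let X = conversion of R. Extent ξ = X.
Moles: n_R = 1 − X; n_U = 2X.
n_T = Σnᵢ = 1 + X.
K_p = p_U^2 / (p_R) with p_i = (n_i/n_T)·P.
At X = 0.81: the mole-fraction product g(X) = Π y_i^ν_i = 7.631. Since K_p = g(X)·P^{1}, P = (K_p/g)^(1/1) = (29.4/7.631)^(1/1) = 3.85 atm.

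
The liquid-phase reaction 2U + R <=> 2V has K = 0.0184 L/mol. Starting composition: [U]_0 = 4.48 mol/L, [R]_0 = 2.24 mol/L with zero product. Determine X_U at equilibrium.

X = 0.157

Let X = conversion of U; extent ξ = 4.48X/2 mol/L.
Concentrations: [U] = 4.48 − 4.48X; [R] = 2.24 − 2.24X; [V] = 4.48X.
K = [V]^2 / ([U]^2 [R]).
Setting equal to 0.0184 and solving for X on (0,1) gives X = 0.157.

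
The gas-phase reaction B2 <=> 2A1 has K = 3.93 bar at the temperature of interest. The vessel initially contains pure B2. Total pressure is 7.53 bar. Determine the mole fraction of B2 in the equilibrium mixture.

y_B2 = 0.493

Take 1 mol B2 as basis and let X be its fractional conversion, so ξ = X.
Species balance: n_B2 = 1 − X; n_A1 = 2X.
n_T = Σnᵢ = 1 + X.
y_i = n_i/n_T, p_i = y_i·P. K = p_A1^2 / (p_B2).
Substituting and setting equal to 3.93 bar gives a polynomial in X; the root in (0,1) is X = 0.340.
Then n_B2 = 0.66, n_T = 1.34, so y_B2 = 0.493.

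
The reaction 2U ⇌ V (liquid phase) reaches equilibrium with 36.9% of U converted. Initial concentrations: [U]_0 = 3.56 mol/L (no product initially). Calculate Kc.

Let X = conversion of U.
Concentrations: [U] = 3.56 − 3.56X; [V] = 1.78X.
At X = 0.369: [U] = 2.25, [V] = 0.657.
Kc = [V] / ([U]^2) = 0.13 L/mol.

Kc = 0.13 L/mol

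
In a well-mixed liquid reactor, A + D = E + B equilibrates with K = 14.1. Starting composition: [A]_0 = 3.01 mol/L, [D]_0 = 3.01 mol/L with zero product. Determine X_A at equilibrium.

X = 0.790

Let X = conversion of A; extent ξ = 3.01·X mol/L.
Concentrations: [A] = 3.01 − 3.01X; [D] = 3.01 − 3.01X; [E] = 3.01X; [B] = 3.01X.
K = [E] [B] / ([A] [D]).
Equating to 14.1: the physical root is X = 0.790.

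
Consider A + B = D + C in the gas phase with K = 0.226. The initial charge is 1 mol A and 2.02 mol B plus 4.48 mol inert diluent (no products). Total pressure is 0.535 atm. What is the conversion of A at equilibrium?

X = 0.445

Take 1 mol A as basis and let X be its fractional conversion, so ξ = X.
Mole table: n_A = 1 − X; n_B = 2.02 − X; n_D = X; n_C = X; n_I = 4.48 (inert).
Since Δν = 0, n_T = 7.5 throughout.
y_i = n_i/n_T, p_i = y_i·P. K = p_D p_C / (p_A p_B).
Equating to 0.226 and solving on 0 < X < 1: X = 0.445.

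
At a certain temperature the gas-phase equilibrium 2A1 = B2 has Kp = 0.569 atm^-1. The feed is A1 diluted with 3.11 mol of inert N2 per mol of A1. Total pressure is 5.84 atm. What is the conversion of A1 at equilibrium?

X = 0.474

Basis: 1 mol A1 initially; let X = conversion of A1. Extent ξ = 0.5X.
Species balance: n_A1 = 1 − X; n_B2 = 0.5X; n_I = 3.11 (inert).
n_T = Σnᵢ = 4.11 − 0.5X.
With p_i = (n_i/n_T)P, Kp = p_B2 / (p_A1^2).
Substituting and setting equal to 0.569 atm^-1 gives a polynomial in X; the root in (0,1) is X = 0.474.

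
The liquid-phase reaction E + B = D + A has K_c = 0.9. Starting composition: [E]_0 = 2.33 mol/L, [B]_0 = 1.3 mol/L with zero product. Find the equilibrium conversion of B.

X = 0.626

Let X = conversion of B; extent ξ = 1.3·X mol/L.
Concentrations: [E] = 2.33 − 1.3X; [B] = 1.3 − 1.3X; [D] = 1.3X; [A] = 1.3X.
K_c = [D] [A] / ([E] [B]).
Setting equal to 0.9 and solving for X on (0,1) gives X = 0.626.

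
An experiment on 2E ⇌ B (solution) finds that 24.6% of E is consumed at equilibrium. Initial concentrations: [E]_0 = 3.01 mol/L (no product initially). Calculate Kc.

Kc = 0.0719 L/mol

Let X = conversion of E.
Concentrations: [E] = 3.01 − 3.01X; [B] = 1.5X.
At X = 0.246: [E] = 2.27, [B] = 0.37.
Kc = [B] / ([E]^2) = 0.0719 L/mol.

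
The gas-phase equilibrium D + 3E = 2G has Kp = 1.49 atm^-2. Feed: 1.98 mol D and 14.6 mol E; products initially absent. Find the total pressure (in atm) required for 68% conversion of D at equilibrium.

P = 1.12 atm

Let X = conversion of D (basis 1.98 mol D); extent of reaction ξ = 1.98X.
Mole table: n_D = 1.98 − 1.98X; n_E = 14.6 − 5.94X; n_G = 3.96X.
Summing: n_T = 16.6 − 3.96X.
Kp = p_G^2 / (p_D p_E^3) with p_i = (n_i/n_T)·P.
At X = 0.68: the mole-fraction product g(X) = Π y_i^ν_i = 1.874. Since Kp = g(X)·P^{-2}, P = (g/Kp)^(1/2) = (1.874/1.49)^(1/2) = 1.12 atm.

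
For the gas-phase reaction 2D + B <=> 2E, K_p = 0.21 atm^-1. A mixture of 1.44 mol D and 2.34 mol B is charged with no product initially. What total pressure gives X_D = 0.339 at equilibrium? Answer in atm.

P = 2.11 atm

Take 1.44 mol D as basis and let X be its fractional conversion, so ξ = 0.72X.
At extent ξ: n_D = 1.44 − 1.44X; n_B = 2.34 − 0.72X; n_E = 1.44X.
n_T = Σnᵢ = 3.78 − 0.72X.
K_p = p_E^2 / (p_D^2 p_B) with p_i = (n_i/n_T)·P.
At X = 0.339: the mole-fraction product g(X) = Π y_i^ν_i = 0.4437. Since K_p = g(X)·P^{-1}, P = (g/K_p)^(1/1) = (0.4437/0.21)^(1/1) = 2.11 atm.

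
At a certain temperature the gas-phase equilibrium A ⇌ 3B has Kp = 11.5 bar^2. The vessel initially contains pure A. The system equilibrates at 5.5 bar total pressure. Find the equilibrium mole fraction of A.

Basis: 1 mol A initially; let X = conversion of A. Extent ξ = X.
Moles: n_A = 1 − X; n_B = 3X.
Summing: n_T = 1 + 2X.
With p_i = (n_i/n_T)P, Kp = p_B^3 / (p_A).
Setting this equal to 11.5 bar^2 and taking the physical root (0 < X < 1) gives X = 0.293.
Then n_A = 0.707, n_T = 1.59, so y_A = 0.446.

y_A = 0.446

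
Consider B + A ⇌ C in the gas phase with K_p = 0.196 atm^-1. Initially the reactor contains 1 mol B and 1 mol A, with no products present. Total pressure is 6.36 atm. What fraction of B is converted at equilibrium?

X = 0.333

Let X = conversion of B (basis 1 mol B); extent of reaction ξ = X.
Species balance: n_B = 1 − X; n_A = 1 − X; n_C = X.
Total moles n_T = 2 − X.
With p_i = (n_i/n_T)P, K_p = p_C / (p_B p_A).
Substituting and setting equal to 0.196 atm^-1 gives a polynomial in X; the root in (0,1) is X = 0.333.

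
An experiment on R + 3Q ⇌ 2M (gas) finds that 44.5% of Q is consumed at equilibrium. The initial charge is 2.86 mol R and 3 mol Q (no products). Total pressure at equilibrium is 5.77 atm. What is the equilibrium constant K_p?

Take 3 mol Q as basis and let X be its fractional conversion, so ξ = X.
Moles: n_R = 2.86 − X; n_Q = 3 − 3X; n_M = 2X.
n_T = Σnᵢ = 5.86 − 2X.
At X = 0.445: n_R = 2.42, n_Q = 1.67, n_M = 0.89, n_T = 4.97.
p_i = (n_i/n_T)·P. K_p = p_M^2 / (p_R p_Q^3) = 0.0527 atm^-2.

K_p = 0.0527 atm^-2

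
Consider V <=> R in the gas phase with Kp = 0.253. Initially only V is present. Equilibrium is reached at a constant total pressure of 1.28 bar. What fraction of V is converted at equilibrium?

X = 0.202

Let X = conversion of V (basis 1 mol V); extent of reaction ξ = X.
Species balance: n_V = 1 − X; n_R = X.
Since Δν = 0, n_T = 1 throughout.
With p_i = (n_i/n_T)P, Kp = p_R / (p_V).
Setting this equal to 0.253 and taking the physical root (0 < X < 1) gives X = 0.202.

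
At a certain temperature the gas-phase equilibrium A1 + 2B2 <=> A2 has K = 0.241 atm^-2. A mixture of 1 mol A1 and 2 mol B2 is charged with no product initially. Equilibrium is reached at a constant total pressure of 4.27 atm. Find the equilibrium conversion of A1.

Let X = conversion of A1 (basis 1 mol A1); extent of reaction ξ = X.
Mole table: n_A1 = 1 − X; n_B2 = 2 − 2X; n_A2 = X.
Total moles n_T = 3 − 2X.
y_i = n_i/n_T, p_i = y_i·P. K = p_A2 / (p_A1 p_B2^2).
This yields a degree-3 equation in X; solving on (0,1), X = 0.516.

X = 0.516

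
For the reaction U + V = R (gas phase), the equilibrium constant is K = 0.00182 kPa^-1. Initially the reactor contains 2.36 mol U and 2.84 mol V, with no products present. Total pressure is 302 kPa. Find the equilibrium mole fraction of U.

y_U = 0.395

Basis: 2.36 mol U initially; let X = conversion of U. Extent ξ = 2.36X.
At extent ξ: n_U = 2.36 − 2.36X; n_V = 2.84 − 2.36X; n_R = 2.36X.
Summing: n_T = 5.2 − 2.36X.
y_i = n_i/n_T, p_i = y_i·P. K = p_R / (p_U p_V).
Setting this equal to 0.00182 kPa^-1 and taking the physical root (0 < X < 1) gives X = 0.215.
Then n_U = 1.85, n_T = 4.69, so y_U = 0.395.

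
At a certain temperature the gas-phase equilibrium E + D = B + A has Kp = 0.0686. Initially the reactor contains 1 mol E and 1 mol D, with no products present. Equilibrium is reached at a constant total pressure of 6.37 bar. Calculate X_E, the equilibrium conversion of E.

X = 0.208

Basis: 1 mol E initially; let X = conversion of E. Extent ξ = X.
Mole table: n_E = 1 − X; n_D = 1 − X; n_B = X; n_A = X.
n_T stays at 2 (no change in mole number).
With p_i = (n_i/n_T)P, Kp = p_B p_A / (p_E p_D).
This yields a degree-2 equation in X; solving on (0,1), X = 0.208.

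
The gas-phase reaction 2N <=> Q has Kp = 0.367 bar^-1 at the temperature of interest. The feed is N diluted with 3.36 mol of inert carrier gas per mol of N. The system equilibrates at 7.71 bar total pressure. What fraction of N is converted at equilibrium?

Basis: 1 mol N initially; let X = conversion of N. Extent ξ = 0.5X.
Mole table: n_N = 1 − X; n_Q = 0.5X; n_I = 3.36 (inert).
Total moles n_T = 4.36 − 0.5X.
With p_i = (n_i/n_T)P, Kp = p_Q / (p_N^2).
This yields a degree-2 equation in X; solving on (0,1), X = 0.435.

X = 0.435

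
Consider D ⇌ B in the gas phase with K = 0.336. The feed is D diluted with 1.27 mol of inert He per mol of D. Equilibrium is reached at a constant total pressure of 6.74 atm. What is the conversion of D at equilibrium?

Take 1 mol D as basis and let X be its fractional conversion, so ξ = X.
At extent ξ: n_D = 1 − X; n_B = X; n_I = 1.27 (inert).
Since Δν = 0, n_T = 2.27 throughout.
With p_i = (n_i/n_T)P, K = p_B / (p_D).
Setting this equal to 0.336 and taking the physical root (0 < X < 1) gives X = 0.251.

X = 0.251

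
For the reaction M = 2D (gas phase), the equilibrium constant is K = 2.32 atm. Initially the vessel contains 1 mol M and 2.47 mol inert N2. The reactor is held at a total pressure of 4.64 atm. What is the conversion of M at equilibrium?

X = 0.499

Take 1 mol M as basis and let X be its fractional conversion, so ξ = X.
Moles: n_M = 1 − X; n_D = 2X; n_I = 2.47 (inert).
Total moles n_T = 3.47 + X.
Mole fractions y_i = n_i/n_T; K = p_D^2 / (p_M) with p_i = y_i·P.
Setting this equal to 2.32 atm and taking the physical root (0 < X < 1) gives X = 0.499.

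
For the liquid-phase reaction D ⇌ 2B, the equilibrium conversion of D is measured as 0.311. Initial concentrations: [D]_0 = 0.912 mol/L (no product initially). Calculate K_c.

K_c = 0.512 mol/L

Let X = conversion of D.
Concentrations: [D] = 0.912 − 0.912X; [B] = 1.82X.
At X = 0.311: [D] = 0.628, [B] = 0.567.
K_c = [B]^2 / ([D]) = 0.512 mol/L.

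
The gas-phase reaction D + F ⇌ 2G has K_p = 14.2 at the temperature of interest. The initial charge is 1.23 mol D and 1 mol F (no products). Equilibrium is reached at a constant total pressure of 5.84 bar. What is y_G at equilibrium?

Let X = conversion of F (basis 1 mol F); extent of reaction ξ = X.
Moles: n_D = 1.23 − X; n_F = 1 − X; n_G = 2X.
Total moles n_T = 2.23 (Δν = 0, constant).
With p_i = (n_i/n_T)P, K_p = p_G^2 / (p_D p_F).
This yields a degree-2 equation in X; solving on (0,1), X = 0.717.
Then n_G = 1.43, n_T = 2.23, so y_G = 0.643.

y_G = 0.643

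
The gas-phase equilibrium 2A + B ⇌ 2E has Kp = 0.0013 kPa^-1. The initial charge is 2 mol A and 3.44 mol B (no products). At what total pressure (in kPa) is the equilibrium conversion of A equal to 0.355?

P = 384 kPa

Basis: 2 mol A initially; let X = conversion of A. Extent ξ = X.
Species balance: n_A = 2 − 2X; n_B = 3.44 − X; n_E = 2X.
Summing: n_T = 5.44 − X.
Kp = p_E^2 / (p_A^2 p_B) with p_i = (n_i/n_T)·P.
At X = 0.355: the mole-fraction product g(X) = Π y_i^ν_i = 0.4993. Since Kp = g(X)·P^{-1}, P = (g/Kp)^(1/1) = (0.4993/0.0013)^(1/1) = 384 kPa.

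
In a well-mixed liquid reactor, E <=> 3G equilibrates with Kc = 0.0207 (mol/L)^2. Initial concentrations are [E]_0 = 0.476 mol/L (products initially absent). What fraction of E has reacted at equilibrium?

Let X = conversion of E; extent ξ = 0.476·X mol/L.
Concentrations: [E] = 0.476 − 0.476X; [G] = 1.43X.
Kc = [G]^3 / ([E]).
Setting equal to 0.0207 and solving for X on (0,1) gives X = 0.143.

X = 0.143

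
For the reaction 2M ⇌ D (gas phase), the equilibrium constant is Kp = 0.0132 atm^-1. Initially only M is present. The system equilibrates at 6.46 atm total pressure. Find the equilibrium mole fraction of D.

y_D = 0.073

Take 1 mol M as basis and let X be its fractional conversion, so ξ = 0.5X.
Moles: n_M = 1 − X; n_D = 0.5X.
n_T = Σnᵢ = 1 − 0.5X.
y_i = n_i/n_T, p_i = y_i·P. Kp = p_D / (p_M^2).
Setting this equal to 0.0132 atm^-1 and taking the physical root (0 < X < 1) gives X = 0.136.
Then n_D = 0.0682, n_T = 0.932, so y_D = 0.073.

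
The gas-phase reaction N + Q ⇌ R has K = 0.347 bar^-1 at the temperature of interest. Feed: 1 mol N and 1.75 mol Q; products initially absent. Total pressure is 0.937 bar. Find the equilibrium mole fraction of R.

y_R = 0.064

Let X = conversion of N (basis 1 mol N); extent of reaction ξ = X.
Mole table: n_N = 1 − X; n_Q = 1.75 − X; n_R = X.
Total moles n_T = 2.75 − X.
y_i = n_i/n_T, p_i = y_i·P. K = p_R / (p_N p_Q).
Substituting and setting equal to 0.347 bar^-1 gives a polynomial in X; the root in (0,1) is X = 0.166.
Then n_R = 0.166, n_T = 2.58, so y_R = 0.064.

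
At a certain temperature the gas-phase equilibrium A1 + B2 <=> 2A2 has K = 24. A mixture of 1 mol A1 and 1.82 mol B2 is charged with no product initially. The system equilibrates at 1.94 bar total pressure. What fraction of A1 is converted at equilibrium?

Basis: 1 mol A1 initially; let X = conversion of A1. Extent ξ = X.
At extent ξ: n_A1 = 1 − X; n_B2 = 1.82 − X; n_A2 = 2X.
n_T stays at 2.82 (no change in mole number).
Mole fractions y_i = n_i/n_T; K = p_A2^2 / (p_A1 p_B2) with p_i = y_i·P.
This yields a degree-2 equation in X; solving on (0,1), X = 0.868.

X = 0.868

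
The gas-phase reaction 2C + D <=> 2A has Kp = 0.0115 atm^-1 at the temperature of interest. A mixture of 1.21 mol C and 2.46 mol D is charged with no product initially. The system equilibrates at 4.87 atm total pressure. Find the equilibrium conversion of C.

Take 1.21 mol C as basis and let X be its fractional conversion, so ξ = 0.605X.
Moles: n_C = 1.21 − 1.21X; n_D = 2.46 − 0.605X; n_A = 1.21X.
n_T = Σnᵢ = 3.67 − 0.605X.
With p_i = (n_i/n_T)P, Kp = p_A^2 / (p_C^2 p_D).
This yields a degree-3 equation in X; solving on (0,1), X = 0.161.

X = 0.161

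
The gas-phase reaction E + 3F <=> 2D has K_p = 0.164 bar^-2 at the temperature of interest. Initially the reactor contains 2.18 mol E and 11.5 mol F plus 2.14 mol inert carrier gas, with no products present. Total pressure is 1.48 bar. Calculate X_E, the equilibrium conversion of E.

X = 0.330

Basis: 2.18 mol E initially; let X = conversion of E. Extent ξ = 2.18X.
Species balance: n_E = 2.18 − 2.18X; n_F = 11.5 − 6.54X; n_D = 4.36X; n_I = 2.14 (inert).
Summing: n_T = 15.8 − 4.36X.
With p_i = (n_i/n_T)P, K_p = p_D^2 / (p_E p_F^3).
Substituting and setting equal to 0.164 bar^-2 gives a polynomial in X; the root in (0,1) is X = 0.330.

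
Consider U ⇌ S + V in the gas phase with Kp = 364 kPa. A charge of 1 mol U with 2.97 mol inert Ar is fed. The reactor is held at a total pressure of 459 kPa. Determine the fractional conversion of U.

X = 0.822

Take 1 mol U as basis and let X be its fractional conversion, so ξ = X.
At extent ξ: n_U = 1 − X; n_S = X; n_V = X; n_I = 2.97 (inert).
Total moles n_T = 3.97 + X.
y_i = n_i/n_T, p_i = y_i·P. Kp = p_S p_V / (p_U).
Substituting and setting equal to 364 kPa gives a polynomial in X; the root in (0,1) is X = 0.822.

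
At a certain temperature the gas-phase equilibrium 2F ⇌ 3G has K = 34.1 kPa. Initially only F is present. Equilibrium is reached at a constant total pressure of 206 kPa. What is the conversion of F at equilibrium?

X = 0.302

Basis: 1 mol F initially; let X = conversion of F. Extent ξ = 0.5X.
Mole table: n_F = 1 − X; n_G = 1.5X.
Summing: n_T = 1 + 0.5X.
With p_i = (n_i/n_T)P, K = p_G^3 / (p_F^2).
Setting this equal to 34.1 kPa and taking the physical root (0 < X < 1) gives X = 0.302.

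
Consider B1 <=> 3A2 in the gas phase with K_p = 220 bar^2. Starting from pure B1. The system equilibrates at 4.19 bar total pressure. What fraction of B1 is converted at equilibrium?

X = 0.827

Let X = conversion of B1 (basis 1 mol B1); extent of reaction ξ = X.
At extent ξ: n_B1 = 1 − X; n_A2 = 3X.
Total moles n_T = 1 + 2X.
y_i = n_i/n_T, p_i = y_i·P. K_p = p_A2^3 / (p_B1).
Setting this equal to 220 bar^2 and taking the physical root (0 < X < 1) gives X = 0.827.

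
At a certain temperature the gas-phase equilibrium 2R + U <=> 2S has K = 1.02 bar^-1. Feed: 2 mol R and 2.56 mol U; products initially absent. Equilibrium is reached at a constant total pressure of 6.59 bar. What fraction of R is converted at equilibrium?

Basis: 2 mol R initially; let X = conversion of R. Extent ξ = X.
Species balance: n_R = 2 − 2X; n_U = 2.56 − X; n_S = 2X.
Total moles n_T = 4.56 − X.
y_i = n_i/n_T, p_i = y_i·P. K = p_S^2 / (p_R^2 p_U).
This yields a degree-3 equation in X; solving on (0,1), X = 0.645.

X = 0.645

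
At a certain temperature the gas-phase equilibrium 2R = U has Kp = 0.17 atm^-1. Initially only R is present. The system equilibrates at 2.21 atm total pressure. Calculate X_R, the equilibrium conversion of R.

Take 1 mol R as basis and let X be its fractional conversion, so ξ = 0.5X.
At extent ξ: n_R = 1 − X; n_U = 0.5X.
Total moles n_T = 1 − 0.5X.
Mole fractions y_i = n_i/n_T; Kp = p_U / (p_R^2) with p_i = y_i·P.
Setting this equal to 0.17 atm^-1 and taking the physical root (0 < X < 1) gives X = 0.368.

X = 0.368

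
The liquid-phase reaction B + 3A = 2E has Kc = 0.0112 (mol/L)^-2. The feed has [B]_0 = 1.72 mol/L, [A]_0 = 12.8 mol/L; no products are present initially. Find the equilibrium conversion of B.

Let X = conversion of B; extent ξ = 1.72·X mol/L.
Concentrations: [B] = 1.72 − 1.72X; [A] = 12.8 − 5.16X; [E] = 3.44X.
Kc = [E]^2 / ([B] [A]^3).
This equals 0.0112 at X = 0.667 (the root in 0 < X < 1).

X = 0.667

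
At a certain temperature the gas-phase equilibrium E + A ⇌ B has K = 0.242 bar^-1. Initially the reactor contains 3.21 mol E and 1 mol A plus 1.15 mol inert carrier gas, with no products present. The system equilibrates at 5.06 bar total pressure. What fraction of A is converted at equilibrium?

X = 0.409

Take 1 mol A as basis and let X be its fractional conversion, so ξ = X.
At extent ξ: n_E = 3.21 − X; n_A = 1 − X; n_B = X; n_I = 1.15 (inert).
n_T = Σnᵢ = 5.36 − X.
With p_i = (n_i/n_T)P, K = p_B / (p_E p_A).
Substituting and setting equal to 0.242 bar^-1 gives a polynomial in X; the root in (0,1) is X = 0.409.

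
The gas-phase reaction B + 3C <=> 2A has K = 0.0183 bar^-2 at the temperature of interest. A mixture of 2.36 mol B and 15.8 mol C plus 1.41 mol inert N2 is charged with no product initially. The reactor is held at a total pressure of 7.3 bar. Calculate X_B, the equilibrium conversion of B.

Take 2.36 mol B as basis and let X be its fractional conversion, so ξ = 2.36X.
Species balance: n_B = 2.36 − 2.36X; n_C = 15.8 − 7.08X; n_A = 4.72X; n_I = 1.41 (inert).
Summing: n_T = 19.6 − 4.72X.
y_i = n_i/n_T, p_i = y_i·P. K = p_A^2 / (p_B p_C^3).
This yields a degree-4 equation in X; solving on (0,1), X = 0.535.

X = 0.535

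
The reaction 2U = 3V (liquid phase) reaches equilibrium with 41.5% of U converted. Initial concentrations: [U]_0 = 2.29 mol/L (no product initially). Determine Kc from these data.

Kc = 1.61 mol/L

Let X = conversion of U.
Concentrations: [U] = 2.29 − 2.29X; [V] = 3.44X.
At X = 0.415: [U] = 1.34, [V] = 1.43.
Kc = [V]^3 / ([U]^2) = 1.61 mol/L.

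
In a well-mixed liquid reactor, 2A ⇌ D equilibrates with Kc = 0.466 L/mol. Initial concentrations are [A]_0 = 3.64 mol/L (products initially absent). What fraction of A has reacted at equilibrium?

Let X = conversion of A; extent ξ = 3.64X/2 mol/L.
Concentrations: [A] = 3.64 − 3.64X; [D] = 1.82X.
Kc = [D] / ([A]^2).
Setting equal to 0.466 and solving for X on (0,1) gives X = 0.585.

X = 0.585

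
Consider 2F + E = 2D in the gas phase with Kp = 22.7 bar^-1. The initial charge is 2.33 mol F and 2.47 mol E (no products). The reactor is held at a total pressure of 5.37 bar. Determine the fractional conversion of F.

X = 0.873

Take 2.33 mol F as basis and let X be its fractional conversion, so ξ = 1.17X.
Species balance: n_F = 2.33 − 2.33X; n_E = 2.47 − 1.17X; n_D = 2.33X.
Total moles n_T = 4.8 − 1.17X.
With p_i = (n_i/n_T)P, Kp = p_D^2 / (p_F^2 p_E).
This yields a degree-3 equation in X; solving on (0,1), X = 0.873.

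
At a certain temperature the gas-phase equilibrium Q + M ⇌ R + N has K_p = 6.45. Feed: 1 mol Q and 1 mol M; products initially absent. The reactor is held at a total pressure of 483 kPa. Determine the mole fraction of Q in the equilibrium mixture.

Let X = conversion of Q (basis 1 mol Q); extent of reaction ξ = X.
Species balance: n_Q = 1 − X; n_M = 1 − X; n_R = X; n_N = X.
n_T stays at 2 (no change in mole number).
With p_i = (n_i/n_T)P, K_p = p_R p_N / (p_Q p_M).
Substituting and setting equal to 6.45 gives a polynomial in X; the root in (0,1) is X = 0.717.
Then n_Q = 0.283, n_T = 2, so y_Q = 0.141.

y_Q = 0.141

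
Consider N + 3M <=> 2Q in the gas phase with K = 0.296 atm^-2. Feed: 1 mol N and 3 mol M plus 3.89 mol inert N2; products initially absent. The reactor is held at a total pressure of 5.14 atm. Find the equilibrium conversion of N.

Basis: 1 mol N initially; let X = conversion of N. Extent ξ = X.
Species balance: n_N = 1 − X; n_M = 3 − 3X; n_Q = 2X; n_I = 3.89 (inert).
Total moles n_T = 7.89 − 2X.
With p_i = (n_i/n_T)P, K = p_Q^2 / (p_N p_M^3).
Substituting and setting equal to 0.296 atm^-2 gives a polynomial in X; the root in (0,1) is X = 0.385.

X = 0.385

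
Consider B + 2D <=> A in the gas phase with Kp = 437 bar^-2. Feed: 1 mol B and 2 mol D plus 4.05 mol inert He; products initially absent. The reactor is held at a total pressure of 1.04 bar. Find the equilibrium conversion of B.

Let X = conversion of B (basis 1 mol B); extent of reaction ξ = X.
Mole table: n_B = 1 − X; n_D = 2 − 2X; n_A = X; n_I = 4.05 (inert).
Total moles n_T = 7.05 − 2X.
y_i = n_i/n_T, p_i = y_i·P. Kp = p_A / (p_B p_D^2).
Equating to 437 bar^-2 and solving on 0 < X < 1: X = 0.769.

X = 0.769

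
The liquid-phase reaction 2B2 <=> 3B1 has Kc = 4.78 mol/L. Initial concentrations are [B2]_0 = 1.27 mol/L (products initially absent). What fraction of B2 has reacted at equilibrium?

Let X = conversion of B2; extent ξ = 1.27X/2 mol/L.
Concentrations: [B2] = 1.27 − 1.27X; [B1] = 1.91X.
Kc = [B1]^3 / ([B2]^2).
Equating to 4.78 mol/L: the physical root is X = 0.581.

X = 0.581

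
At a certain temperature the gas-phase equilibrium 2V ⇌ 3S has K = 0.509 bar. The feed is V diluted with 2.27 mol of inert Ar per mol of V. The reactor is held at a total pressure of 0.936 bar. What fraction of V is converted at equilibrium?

X = 0.513

Let X = conversion of V (basis 1 mol V); extent of reaction ξ = 0.5X.
Moles: n_V = 1 − X; n_S = 1.5X; n_I = 2.27 (inert).
Summing: n_T = 3.27 + 0.5X.
y_i = n_i/n_T, p_i = y_i·P. K = p_S^3 / (p_V^2).
Setting this equal to 0.509 bar and taking the physical root (0 < X < 1) gives X = 0.513.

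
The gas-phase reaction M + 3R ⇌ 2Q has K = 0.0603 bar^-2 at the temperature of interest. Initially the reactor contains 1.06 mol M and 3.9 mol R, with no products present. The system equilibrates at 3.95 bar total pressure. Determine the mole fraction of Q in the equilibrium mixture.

Let X = conversion of M (basis 1.06 mol M); extent of reaction ξ = 1.06X.
Species balance: n_M = 1.06 − 1.06X; n_R = 3.9 − 3.18X; n_Q = 2.12X.
n_T = Σnᵢ = 4.96 − 2.12X.
Mole fractions y_i = n_i/n_T; K = p_Q^2 / (p_M p_R^3) with p_i = y_i·P.
Setting this equal to 0.0603 bar^-2 and taking the physical root (0 < X < 1) gives X = 0.388.
Then n_Q = 0.822, n_T = 4.14, so y_Q = 0.199.

y_Q = 0.199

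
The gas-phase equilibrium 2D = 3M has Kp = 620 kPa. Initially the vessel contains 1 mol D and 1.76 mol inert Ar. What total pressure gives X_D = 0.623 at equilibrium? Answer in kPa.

P = 332 kPa

Let X = conversion of D (basis 1 mol D); extent of reaction ξ = 0.5X.
Species balance: n_D = 1 − X; n_M = 1.5X; n_I = 1.76 (inert).
n_T = Σnᵢ = 2.76 + 0.5X.
Kp = p_M^3 / (p_D^2) with p_i = (n_i/n_T)·P.
At X = 0.623: the mole-fraction product g(X) = Π y_i^ν_i = 1.869. Since Kp = g(X)·P^{1}, P = (Kp/g)^(1/1) = (620/1.869)^(1/1) = 332 kPa.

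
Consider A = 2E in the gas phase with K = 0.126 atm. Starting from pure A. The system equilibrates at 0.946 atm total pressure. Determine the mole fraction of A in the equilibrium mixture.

Basis: 1 mol A initially; let X = conversion of A. Extent ξ = X.
Species balance: n_A = 1 − X; n_E = 2X.
n_T = Σnᵢ = 1 + X.
y_i = n_i/n_T, p_i = y_i·P. K = p_E^2 / (p_A).
Equating to 0.126 atm and solving on 0 < X < 1: X = 0.180.
Then n_A = 0.82, n_T = 1.18, so y_A = 0.696.

y_A = 0.696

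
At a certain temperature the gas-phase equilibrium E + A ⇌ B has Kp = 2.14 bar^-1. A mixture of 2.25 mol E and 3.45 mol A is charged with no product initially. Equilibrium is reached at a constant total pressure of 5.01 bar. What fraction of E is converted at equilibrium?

Let X = conversion of E (basis 2.25 mol E); extent of reaction ξ = 2.25X.
Mole table: n_E = 2.25 − 2.25X; n_A = 3.45 − 2.25X; n_B = 2.25X.
Total moles n_T = 5.7 − 2.25X.
With p_i = (n_i/n_T)P, Kp = p_B / (p_E p_A).
Equating to 2.14 bar^-1 and solving on 0 < X < 1: X = 0.817.

X = 0.817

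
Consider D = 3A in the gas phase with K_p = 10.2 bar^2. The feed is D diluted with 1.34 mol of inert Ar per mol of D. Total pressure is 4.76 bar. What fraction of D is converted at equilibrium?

Take 1 mol D as basis and let X be its fractional conversion, so ξ = X.
Moles: n_D = 1 − X; n_A = 3X; n_I = 1.34 (inert).
Total moles n_T = 2.34 + 2X.
Mole fractions y_i = n_i/n_T; K_p = p_A^3 / (p_D) with p_i = y_i·P.
Equating to 10.2 bar^2 and solving on 0 < X < 1: X = 0.458.

X = 0.458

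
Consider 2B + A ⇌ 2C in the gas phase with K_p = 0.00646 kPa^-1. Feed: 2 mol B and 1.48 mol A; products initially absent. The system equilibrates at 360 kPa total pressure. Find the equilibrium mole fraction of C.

y_C = 0.312

Take 2 mol B as basis and let X be its fractional conversion, so ξ = X.
Species balance: n_B = 2 − 2X; n_A = 1.48 − X; n_C = 2X.
n_T = Σnᵢ = 3.48 − X.
y_i = n_i/n_T, p_i = y_i·P. K_p = p_C^2 / (p_B^2 p_A).
Equating to 0.00646 kPa^-1 and solving on 0 < X < 1: X = 0.469.
Then n_C = 0.938, n_T = 3.01, so y_C = 0.312.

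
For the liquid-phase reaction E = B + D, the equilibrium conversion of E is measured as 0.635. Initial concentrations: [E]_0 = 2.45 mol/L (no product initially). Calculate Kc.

Let X = conversion of E.
Concentrations: [E] = 2.45 − 2.45X; [B] = 2.45X; [D] = 2.45X.
At X = 0.635: [E] = 0.894, [B] = 1.56, [D] = 1.56.
Kc = [B] [D] / ([E]) = 2.71 mol/L.

Kc = 2.71 mol/L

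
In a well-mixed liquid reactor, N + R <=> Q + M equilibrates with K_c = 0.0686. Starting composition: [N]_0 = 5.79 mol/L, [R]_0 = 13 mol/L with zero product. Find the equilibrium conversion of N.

Let X = conversion of N; extent ξ = 5.79·X mol/L.
Concentrations: [N] = 5.79 − 5.79X; [R] = 13 − 5.79X; [Q] = 5.79X; [M] = 5.79X.
K_c = [Q] [M] / ([N] [R]).
Solving K_c = 0.0686 for X ∈ (0,1): X = 0.304.

X = 0.304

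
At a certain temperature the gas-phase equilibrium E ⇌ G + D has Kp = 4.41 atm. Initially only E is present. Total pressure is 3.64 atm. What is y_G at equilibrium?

Basis: 1 mol E initially; let X = conversion of E. Extent ξ = X.
Mole table: n_E = 1 − X; n_G = X; n_D = X.
n_T = Σnᵢ = 1 + X.
Mole fractions y_i = n_i/n_T; Kp = p_G p_D / (p_E) with p_i = y_i·P.
This yields a degree-2 equation in X; solving on (0,1), X = 0.740.
Then n_G = 0.74, n_T = 1.74, so y_G = 0.425.

y_G = 0.425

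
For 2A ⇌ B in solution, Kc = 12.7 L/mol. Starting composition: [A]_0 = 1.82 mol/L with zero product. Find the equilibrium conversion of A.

Let X = conversion of A; extent ξ = 1.82X/2 mol/L.
Concentrations: [A] = 1.82 − 1.82X; [B] = 0.91X.
Kc = [B] / ([A]^2).
This equals 12.7 at X = 0.863 (the root in 0 < X < 1).

X = 0.863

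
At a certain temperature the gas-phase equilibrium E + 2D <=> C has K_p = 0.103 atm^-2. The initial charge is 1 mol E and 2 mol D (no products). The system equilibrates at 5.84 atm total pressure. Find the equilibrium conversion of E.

X = 0.478

Basis: 1 mol E initially; let X = conversion of E. Extent ξ = X.
Mole table: n_E = 1 − X; n_D = 2 − 2X; n_C = X.
Summing: n_T = 3 − 2X.
Mole fractions y_i = n_i/n_T; K_p = p_C / (p_E p_D^2) with p_i = y_i·P.
Substituting and setting equal to 0.103 atm^-2 gives a polynomial in X; the root in (0,1) is X = 0.478.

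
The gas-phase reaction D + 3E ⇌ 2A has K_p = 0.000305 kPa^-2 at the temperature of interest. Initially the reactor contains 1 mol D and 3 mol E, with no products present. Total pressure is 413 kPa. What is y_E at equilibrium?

Take 1 mol D as basis and let X be its fractional conversion, so ξ = X.
Mole table: n_D = 1 − X; n_E = 3 − 3X; n_A = 2X.
Summing: n_T = 4 − 2X.
With p_i = (n_i/n_T)P, K_p = p_A^2 / (p_D p_E^3).
This yields a degree-4 equation in X; solving on (0,1), X = 0.689.
Then n_E = 0.932, n_T = 2.62, so y_E = 0.355.

y_E = 0.355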